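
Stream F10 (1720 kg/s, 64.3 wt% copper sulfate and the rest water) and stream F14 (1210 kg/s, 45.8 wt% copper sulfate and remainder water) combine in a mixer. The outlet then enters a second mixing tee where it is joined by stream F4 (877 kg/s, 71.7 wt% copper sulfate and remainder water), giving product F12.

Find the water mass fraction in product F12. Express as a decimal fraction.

Overall, product flow = 3807 kg/s.
water in = 1720×0.357 + 1210×0.542 + 877×0.283 = 1518.1 kg/s.
water fraction in F12 = 0.399.

0.399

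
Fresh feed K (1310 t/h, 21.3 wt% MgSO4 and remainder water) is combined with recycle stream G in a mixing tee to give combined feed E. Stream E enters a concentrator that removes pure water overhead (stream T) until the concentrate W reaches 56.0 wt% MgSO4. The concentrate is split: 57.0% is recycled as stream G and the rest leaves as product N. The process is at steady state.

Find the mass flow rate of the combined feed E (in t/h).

1970 t/h

Overall MgSO4 balance (none leaves overhead): MgSO4 in fresh feed = MgSO4 in product, i.e. 1310×0.213 = (1−0.570)·W·0.560.
W = 279.03/(0.560×0.430) = 1158.8 t/h.
Recycle G = 0.570×1158.8 = 660.49 t/h.
Combined feed E = 1310 + 660.49 = 1970.5 t/h.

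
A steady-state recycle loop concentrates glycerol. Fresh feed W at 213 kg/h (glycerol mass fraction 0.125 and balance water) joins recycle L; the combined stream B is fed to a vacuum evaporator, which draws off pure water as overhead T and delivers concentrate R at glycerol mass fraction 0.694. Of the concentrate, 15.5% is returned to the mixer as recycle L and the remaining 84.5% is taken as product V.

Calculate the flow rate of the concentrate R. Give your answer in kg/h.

45.4 kg/h

Overall glycerol balance (none leaves overhead): glycerol in fresh feed = glycerol in product, i.e. 213×0.125 = (1−0.155)·R·0.694.
R = 26.625/(0.694×0.845) = 45.402 kg/h.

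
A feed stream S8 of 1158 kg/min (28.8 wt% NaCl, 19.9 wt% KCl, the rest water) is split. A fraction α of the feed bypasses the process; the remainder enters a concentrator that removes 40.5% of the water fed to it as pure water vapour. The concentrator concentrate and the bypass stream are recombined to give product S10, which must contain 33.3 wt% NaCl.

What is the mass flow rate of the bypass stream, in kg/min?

404.8 kg/min

All 1158×0.288 = 333.5 kg/min of NaCl reaches S10, so S10 = 333.5/0.333 = 1001.5 kg/min and vapour = 156.49 kg/min.
The evaporator receives (1−α)·1158 of feed at 0.513 water and removes 0.405 of that water:
0.405×0.513×(1−α)×1158 = 156.49
(1−α) = 156.49/240.59 = 0.6504;  α = 0.3496.
Bypass flow = 0.3496×1158 = 404.81 kg/min.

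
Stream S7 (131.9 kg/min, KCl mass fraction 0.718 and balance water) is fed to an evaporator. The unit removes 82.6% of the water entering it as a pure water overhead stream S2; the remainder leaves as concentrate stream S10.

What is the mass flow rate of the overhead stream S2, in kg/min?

water entering = 131.9×0.282 = 37.196 kg/min; overhead removed = 0.826×37.196 = 30.724 kg/min.

30.72 kg/min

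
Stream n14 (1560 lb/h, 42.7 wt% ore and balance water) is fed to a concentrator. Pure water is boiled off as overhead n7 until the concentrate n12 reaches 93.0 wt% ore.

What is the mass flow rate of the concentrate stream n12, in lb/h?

716.3 lb/h

ore is conserved: 1560×0.427 = 666.12 lb/h all reports to the concentrate.
Concentrate = 666.12/(target fraction) = 716.26 lb/h.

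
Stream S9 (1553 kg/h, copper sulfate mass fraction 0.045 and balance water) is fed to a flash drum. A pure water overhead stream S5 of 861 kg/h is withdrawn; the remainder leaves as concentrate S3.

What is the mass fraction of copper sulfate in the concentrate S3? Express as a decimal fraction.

copper sulfate is not removed: 1553×0.045 = 69.885 kg/h of copper sulfate enters S3.
Concentrate = 1553 − 861 = 692 kg/h.
Mass fraction = 69.885/692 = 0.101.

0.101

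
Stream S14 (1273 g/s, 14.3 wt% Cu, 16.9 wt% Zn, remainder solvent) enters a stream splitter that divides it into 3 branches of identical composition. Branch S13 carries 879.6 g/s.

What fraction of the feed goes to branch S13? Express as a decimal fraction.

Fraction to S13 = 879.6/1273 = 0.6910.

0.691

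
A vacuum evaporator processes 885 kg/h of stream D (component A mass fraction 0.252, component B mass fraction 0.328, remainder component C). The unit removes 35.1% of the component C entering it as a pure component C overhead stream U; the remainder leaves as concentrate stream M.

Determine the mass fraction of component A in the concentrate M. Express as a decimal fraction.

0.296

component A is not removed: 885×0.252 = 223.02 kg/h of component A enters M.
component C entering = 885×0.420 = 371.7 kg/h; overhead removed = 0.351×371.7 = 130.47 kg/h.
Concentrate = 885 − 130.47 = 754.53 kg/h.
Mass fraction = 223.02/754.53 = 0.296.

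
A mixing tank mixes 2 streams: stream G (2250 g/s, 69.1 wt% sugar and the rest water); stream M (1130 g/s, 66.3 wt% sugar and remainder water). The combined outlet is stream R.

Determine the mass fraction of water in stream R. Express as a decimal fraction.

Total flow out = 2250 + 1130 = 3380 g/s.
water in = 2250×0.309 + 1130×0.337 = 1076.1 g/s.
water mass fraction in R = 1076.1/3380 = 0.318.

0.318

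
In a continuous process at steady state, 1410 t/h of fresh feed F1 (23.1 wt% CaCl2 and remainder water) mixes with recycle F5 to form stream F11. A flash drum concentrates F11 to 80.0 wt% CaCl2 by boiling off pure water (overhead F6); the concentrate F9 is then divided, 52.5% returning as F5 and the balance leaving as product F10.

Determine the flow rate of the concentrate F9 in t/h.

Overall CaCl2 balance (none leaves overhead): CaCl2 in fresh feed = CaCl2 in product, i.e. 1410×0.231 = (1−0.525)·F9·0.800.
F9 = 325.71/(0.800×0.475) = 857.13 t/h.

857.1 t/h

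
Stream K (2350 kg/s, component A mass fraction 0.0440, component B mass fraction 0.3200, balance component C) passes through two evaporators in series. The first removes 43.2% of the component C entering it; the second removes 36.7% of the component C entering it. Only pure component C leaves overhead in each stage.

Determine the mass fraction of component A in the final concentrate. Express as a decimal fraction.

0.0742

component C in feed = 2350×0.636 = 1494.6 kg/s.
After stage 1: component C left = (1−0.432)×1494.6 = 848.93; stream total = 1704.3 kg/s.
After stage 2: component C left = (1−0.367)×848.93 = 537.37; final concentrate = 1392.8 kg/s.
component A fraction = 103.4/1392.8 = 0.0742.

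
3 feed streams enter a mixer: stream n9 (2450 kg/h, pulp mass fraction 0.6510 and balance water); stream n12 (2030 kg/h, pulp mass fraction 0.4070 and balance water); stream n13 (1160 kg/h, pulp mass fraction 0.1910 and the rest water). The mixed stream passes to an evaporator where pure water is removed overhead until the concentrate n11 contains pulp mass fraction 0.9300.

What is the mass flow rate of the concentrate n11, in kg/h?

2842 kg/h

pulp entering = 2450×0.651 + 2030×0.407 + 1160×0.191 = 2642.7 kg/h.
All pulp reports to n11, so n11 = 2642.7/0.930 = 2841.6 kg/h.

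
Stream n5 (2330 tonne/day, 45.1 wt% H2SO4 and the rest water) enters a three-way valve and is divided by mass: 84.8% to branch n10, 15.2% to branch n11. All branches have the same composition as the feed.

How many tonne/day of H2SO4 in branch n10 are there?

Branch n10 total = 0.848×2330 = 1975.8 tonne/day.
H2SO4 in n10 = 0.451×1975.8 = 891.1 tonne/day.

891.1 tonne/day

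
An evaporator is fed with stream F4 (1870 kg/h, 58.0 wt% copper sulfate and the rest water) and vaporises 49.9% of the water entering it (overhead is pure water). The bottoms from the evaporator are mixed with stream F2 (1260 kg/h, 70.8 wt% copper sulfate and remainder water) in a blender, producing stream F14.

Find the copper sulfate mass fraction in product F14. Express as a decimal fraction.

0.722

Vapour removed = 0.499×0.420×1870 = 391.91 kg/h; concentrate = 1478.1 kg/h.
copper sulfate reaching the mixer = 1084.6 (from concentrate) + 1260×0.708 = 1976.7 kg/h.
Product flow = 1478.1 + 1260 = 2738.1 kg/h; copper sulfate fraction = 0.722.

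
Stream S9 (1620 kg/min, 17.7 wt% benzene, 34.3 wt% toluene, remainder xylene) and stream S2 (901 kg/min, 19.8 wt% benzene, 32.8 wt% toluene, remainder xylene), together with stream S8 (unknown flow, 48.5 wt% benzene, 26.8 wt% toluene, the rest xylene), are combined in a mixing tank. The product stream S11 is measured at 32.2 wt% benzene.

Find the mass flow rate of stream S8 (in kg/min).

Let S8 be the unknown flow. Total out = 2521 + S8.
benzene balance: 465.14 + 0.485·S8 = 0.322·(2521 + S8)
(0.485 − 0.322)·S8 = 0.322×2521 − 465.14 = 346.62
S8 = 346.62 / 0.163 = 2126.5 kg/min

2127 kg/min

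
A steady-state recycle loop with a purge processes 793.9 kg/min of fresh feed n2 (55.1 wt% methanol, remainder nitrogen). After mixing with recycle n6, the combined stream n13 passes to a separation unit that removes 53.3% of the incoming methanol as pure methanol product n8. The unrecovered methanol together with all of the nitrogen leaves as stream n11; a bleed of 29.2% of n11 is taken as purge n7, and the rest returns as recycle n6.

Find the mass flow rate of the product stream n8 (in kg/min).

methanol in n13: m_A = 793.9×0.551 + (1−0.292)·(1−0.533)·m_A, so m_A = 437.44/0.6694 = 653.51 kg/min.
Product n8 = 0.533×653.51 = 348.32 kg/min.

348.3 kg/min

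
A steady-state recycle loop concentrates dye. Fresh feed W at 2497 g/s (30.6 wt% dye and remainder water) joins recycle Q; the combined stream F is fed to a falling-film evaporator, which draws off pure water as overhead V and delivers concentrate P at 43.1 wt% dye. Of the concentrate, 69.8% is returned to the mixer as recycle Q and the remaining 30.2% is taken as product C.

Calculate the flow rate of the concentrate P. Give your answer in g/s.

5870 g/s

Overall dye balance (none leaves overhead): dye in fresh feed = dye in product, i.e. 2497×0.306 = (1−0.698)·P·0.431.
P = 764.08/(0.431×0.302) = 5870.2 g/s.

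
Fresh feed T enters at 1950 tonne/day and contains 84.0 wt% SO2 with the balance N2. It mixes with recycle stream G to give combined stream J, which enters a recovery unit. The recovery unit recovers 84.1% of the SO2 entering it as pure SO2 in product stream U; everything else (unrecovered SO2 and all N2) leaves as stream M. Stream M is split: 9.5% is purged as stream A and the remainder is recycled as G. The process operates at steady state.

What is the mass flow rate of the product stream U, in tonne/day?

1609 tonne/day

SO2 in J: m_A = 1950×0.840 + (1−0.095)·(1−0.841)·m_A, so m_A = 1638/0.8561 = 1913.3 tonne/day.
Product U = 0.841×1913.3 = 1609.1 tonne/day.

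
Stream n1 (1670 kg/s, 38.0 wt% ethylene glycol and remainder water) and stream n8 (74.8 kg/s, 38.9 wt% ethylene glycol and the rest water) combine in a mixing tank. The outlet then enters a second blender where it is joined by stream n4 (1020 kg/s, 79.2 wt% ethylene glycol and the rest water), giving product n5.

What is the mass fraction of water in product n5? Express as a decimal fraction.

0.468

Overall, product flow = 2764.8 kg/s.
water in = 1670×0.620 + 74.8×0.611 + 1020×0.208 = 1293.3 kg/s.
water fraction in n5 = 0.468.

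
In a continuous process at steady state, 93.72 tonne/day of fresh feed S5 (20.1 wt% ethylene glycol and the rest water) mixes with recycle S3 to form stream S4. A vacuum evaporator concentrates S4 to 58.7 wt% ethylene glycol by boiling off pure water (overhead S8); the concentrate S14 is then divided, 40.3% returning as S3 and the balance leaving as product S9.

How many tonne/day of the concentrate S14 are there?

53.75 tonne/day

Overall ethylene glycol balance (none leaves overhead): ethylene glycol in fresh feed = ethylene glycol in product, i.e. 93.72×0.201 = (1−0.403)·S14·0.587.
S14 = 18.838/(0.587×0.597) = 53.755 tonne/day.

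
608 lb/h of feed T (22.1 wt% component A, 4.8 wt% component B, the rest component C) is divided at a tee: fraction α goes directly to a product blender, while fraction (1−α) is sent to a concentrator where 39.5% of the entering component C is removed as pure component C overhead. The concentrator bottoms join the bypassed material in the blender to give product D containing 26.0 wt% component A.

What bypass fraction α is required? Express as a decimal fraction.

0.481

All 608×0.221 = 134.37 lb/h of component A reaches D, so D = 134.37/0.260 = 516.8 lb/h and vapour = 91.2 lb/h.
The evaporator receives (1−α)·608 of feed at 0.731 component C and removes 0.395 of that component C:
0.395×0.731×(1−α)×608 = 91.2
(1−α) = 91.2/175.56 = 0.5195;  α = 0.4805.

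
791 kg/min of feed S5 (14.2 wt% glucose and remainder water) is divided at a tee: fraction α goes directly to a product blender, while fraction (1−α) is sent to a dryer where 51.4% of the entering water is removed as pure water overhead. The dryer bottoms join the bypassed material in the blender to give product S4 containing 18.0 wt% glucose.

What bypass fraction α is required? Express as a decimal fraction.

0.521

All 791×0.142 = 112.32 kg/min of glucose reaches S4, so S4 = 112.32/0.180 = 624.01 kg/min and vapour = 166.99 kg/min.
The evaporator receives (1−α)·791 of feed at 0.858 water and removes 0.514 of that water:
0.514×0.858×(1−α)×791 = 166.99
(1−α) = 166.99/348.84 = 0.4787;  α = 0.5213.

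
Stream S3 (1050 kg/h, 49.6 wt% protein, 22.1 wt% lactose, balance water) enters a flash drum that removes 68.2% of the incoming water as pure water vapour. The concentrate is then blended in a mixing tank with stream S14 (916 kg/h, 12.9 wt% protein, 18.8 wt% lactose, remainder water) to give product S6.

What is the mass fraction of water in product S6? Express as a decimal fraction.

0.408

Vapour removed = 0.682×0.283×1050 = 202.66 kg/h; concentrate = 847.34 kg/h.
water reaching the mixer = 94.494 (from concentrate) + 916×0.683 = 720.12 kg/h.
Product flow = 847.34 + 916 = 1763.3 kg/h; water fraction = 0.408.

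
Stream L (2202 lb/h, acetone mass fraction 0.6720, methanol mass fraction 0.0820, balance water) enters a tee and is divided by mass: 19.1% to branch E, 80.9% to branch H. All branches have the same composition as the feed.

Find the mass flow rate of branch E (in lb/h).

420.6 lb/h

Branch E flow = 0.191×2202 = 420.58 lb/h.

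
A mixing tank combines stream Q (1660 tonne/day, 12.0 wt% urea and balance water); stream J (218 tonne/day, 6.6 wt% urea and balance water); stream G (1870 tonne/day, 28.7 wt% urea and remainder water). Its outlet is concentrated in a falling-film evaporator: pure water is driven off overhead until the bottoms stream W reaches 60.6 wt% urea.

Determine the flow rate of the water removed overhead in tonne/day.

2510 tonne/day

urea entering = 1660×0.120 + 218×0.066 + 1870×0.287 = 750.28 tonne/day.
All urea reports to W, so W = 750.28/0.606 = 1238.1 tonne/day.
Total feed = 3748 tonne/day; overhead = 3748 − 1238.1 = 2509.9 tonne/day.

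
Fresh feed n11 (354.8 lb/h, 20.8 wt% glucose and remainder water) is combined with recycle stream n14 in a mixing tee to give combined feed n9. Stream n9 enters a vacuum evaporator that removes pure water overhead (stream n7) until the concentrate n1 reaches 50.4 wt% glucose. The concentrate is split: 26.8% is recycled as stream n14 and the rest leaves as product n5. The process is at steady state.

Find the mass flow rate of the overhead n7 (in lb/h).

Overall glucose balance (none leaves overhead): glucose in fresh feed = glucose in product, i.e. 354.8×0.208 = (1−0.268)·n1·0.504.
n1 = 73.798/(0.504×0.732) = 200.03 lb/h.
Recycle n14 = 0.268×200.03 = 53.609 lb/h.
Combined feed n9 = 354.8 + 53.609 = 408.41 lb/h.
Overhead n7 = n9 − n1 = 408.41 − 200.03 = 208.37 lb/h.

208.4 lb/h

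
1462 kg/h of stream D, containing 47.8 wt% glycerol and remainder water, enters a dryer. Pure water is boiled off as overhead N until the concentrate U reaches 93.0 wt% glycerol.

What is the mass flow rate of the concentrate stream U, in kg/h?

751.4 kg/h

glycerol is conserved: 1462×0.478 = 698.84 kg/h all reports to the concentrate.
Concentrate = 698.84/(target fraction) = 751.44 kg/h.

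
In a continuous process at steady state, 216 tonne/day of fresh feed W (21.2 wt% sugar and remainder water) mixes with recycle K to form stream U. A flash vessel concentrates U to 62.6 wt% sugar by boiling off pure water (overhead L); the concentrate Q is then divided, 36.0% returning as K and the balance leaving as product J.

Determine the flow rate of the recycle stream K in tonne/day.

Overall sugar balance (none leaves overhead): sugar in fresh feed = sugar in product, i.e. 216×0.212 = (1−0.360)·Q·0.626.
Q = 45.792/(0.626×0.640) = 114.3 tonne/day.
Recycle K = 0.360×114.3 = 41.147 tonne/day.

41.15 tonne/day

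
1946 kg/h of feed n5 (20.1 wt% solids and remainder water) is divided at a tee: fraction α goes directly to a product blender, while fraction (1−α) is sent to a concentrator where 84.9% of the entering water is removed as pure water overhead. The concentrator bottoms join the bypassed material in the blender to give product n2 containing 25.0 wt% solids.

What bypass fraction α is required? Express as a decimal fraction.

All 1946×0.201 = 391.15 kg/h of solids reaches n2, so n2 = 391.15/0.250 = 1564.6 kg/h and vapour = 381.42 kg/h.
The evaporator receives (1−α)·1946 of feed at 0.799 water and removes 0.849 of that water:
0.849×0.799×(1−α)×1946 = 381.42
(1−α) = 381.42/1320.1 = 0.2889;  α = 0.7111.

0.711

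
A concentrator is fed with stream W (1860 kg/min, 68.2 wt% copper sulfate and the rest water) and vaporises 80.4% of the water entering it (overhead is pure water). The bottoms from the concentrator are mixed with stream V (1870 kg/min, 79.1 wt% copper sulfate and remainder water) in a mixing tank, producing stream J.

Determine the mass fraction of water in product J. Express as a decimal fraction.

0.156

Vapour removed = 0.804×0.318×1860 = 475.55 kg/min; concentrate = 1384.5 kg/min.
water reaching the mixer = 115.93 (from concentrate) + 1870×0.209 = 506.76 kg/min.
Product flow = 1384.5 + 1870 = 3254.5 kg/min; water fraction = 0.156.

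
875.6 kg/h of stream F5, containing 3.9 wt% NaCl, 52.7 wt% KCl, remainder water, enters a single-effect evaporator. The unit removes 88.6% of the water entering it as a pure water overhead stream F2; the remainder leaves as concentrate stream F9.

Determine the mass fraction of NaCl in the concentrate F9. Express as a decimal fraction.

NaCl is not removed: 875.6×0.039 = 34.148 kg/h of NaCl enters F9.
water entering = 875.6×0.434 = 380.01 kg/h; overhead removed = 0.886×380.01 = 336.69 kg/h.
Concentrate = 875.6 − 336.69 = 538.91 kg/h.
Mass fraction = 34.148/538.91 = 0.0634.

0.0634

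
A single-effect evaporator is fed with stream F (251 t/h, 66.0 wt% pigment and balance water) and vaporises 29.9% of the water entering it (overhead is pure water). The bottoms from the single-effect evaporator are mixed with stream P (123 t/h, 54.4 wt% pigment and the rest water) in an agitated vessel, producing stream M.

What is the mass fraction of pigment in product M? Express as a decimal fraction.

0.667

Vapour removed = 0.299×0.340×251 = 25.517 t/h; concentrate = 225.48 t/h.
pigment reaching the mixer = 165.66 (from concentrate) + 123×0.544 = 232.57 t/h.
Product flow = 225.48 + 123 = 348.48 t/h; pigment fraction = 0.667.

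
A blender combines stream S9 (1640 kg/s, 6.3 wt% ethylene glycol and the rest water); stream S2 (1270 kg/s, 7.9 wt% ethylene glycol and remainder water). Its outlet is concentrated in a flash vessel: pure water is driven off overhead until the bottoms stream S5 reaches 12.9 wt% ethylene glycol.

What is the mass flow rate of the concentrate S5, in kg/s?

ethylene glycol entering = 1640×0.063 + 1270×0.079 = 203.65 kg/s.
All ethylene glycol reports to S5, so S5 = 203.65/0.129 = 1578.7 kg/s.

1579 kg/s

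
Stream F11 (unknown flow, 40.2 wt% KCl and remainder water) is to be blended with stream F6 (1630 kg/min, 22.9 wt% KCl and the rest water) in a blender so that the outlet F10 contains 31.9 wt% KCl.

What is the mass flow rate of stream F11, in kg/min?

Let F11 be the unknown flow. Total out = 1630 + F11.
KCl balance: 373.27 + 0.402·F11 = 0.319·(1630 + F11)
(0.402 − 0.319)·F11 = 0.319×1630 − 373.27 = 146.7
F11 = 146.7 / 0.083 = 1767.5 kg/min

1767 kg/min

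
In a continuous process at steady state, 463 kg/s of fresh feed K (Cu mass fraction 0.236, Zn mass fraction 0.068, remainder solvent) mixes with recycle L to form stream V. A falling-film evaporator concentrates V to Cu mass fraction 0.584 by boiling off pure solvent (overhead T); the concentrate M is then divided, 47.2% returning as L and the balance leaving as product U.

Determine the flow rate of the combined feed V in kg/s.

Overall Cu balance (none leaves overhead): Cu in fresh feed = Cu in product, i.e. 463×0.236 = (1−0.472)·M·0.584.
M = 109.27/(0.584×0.528) = 354.36 kg/s.
Recycle L = 0.472×354.36 = 167.26 kg/s.
Combined feed V = 463 + 167.26 = 630.26 kg/s.

630.3 kg/s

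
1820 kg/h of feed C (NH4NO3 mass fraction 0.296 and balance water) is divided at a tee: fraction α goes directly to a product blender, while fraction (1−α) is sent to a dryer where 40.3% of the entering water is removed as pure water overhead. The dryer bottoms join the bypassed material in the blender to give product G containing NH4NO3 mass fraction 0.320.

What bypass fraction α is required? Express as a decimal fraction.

0.736

All 1820×0.296 = 538.72 kg/h of NH4NO3 reaches G, so G = 538.72/0.320 = 1683.5 kg/h and vapour = 136.5 kg/h.
The evaporator receives (1−α)·1820 of feed at 0.704 water and removes 0.403 of that water:
0.403×0.704×(1−α)×1820 = 136.5
(1−α) = 136.5/516.36 = 0.2644;  α = 0.7356.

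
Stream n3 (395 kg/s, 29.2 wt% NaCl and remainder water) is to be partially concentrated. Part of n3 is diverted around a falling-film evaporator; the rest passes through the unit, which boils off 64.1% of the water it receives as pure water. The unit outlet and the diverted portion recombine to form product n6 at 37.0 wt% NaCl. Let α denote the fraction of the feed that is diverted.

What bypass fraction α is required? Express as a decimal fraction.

0.535

All 395×0.292 = 115.34 kg/s of NaCl reaches n6, so n6 = 115.34/0.370 = 311.73 kg/s and vapour = 83.27 kg/s.
The evaporator receives (1−α)·395 of feed at 0.708 water and removes 0.641 of that water:
0.641×0.708×(1−α)×395 = 83.27
(1−α) = 83.27/179.26 = 0.4645;  α = 0.5355.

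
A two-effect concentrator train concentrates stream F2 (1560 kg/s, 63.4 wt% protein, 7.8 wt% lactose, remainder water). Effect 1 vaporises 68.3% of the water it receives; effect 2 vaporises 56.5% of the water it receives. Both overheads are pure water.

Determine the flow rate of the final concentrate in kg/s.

water in feed = 1560×0.288 = 449.28 kg/s.
After stage 1: water left = (1−0.683)×449.28 = 142.42; stream total = 1253.1 kg/s.
After stage 2: water left = (1−0.565)×142.42 = 61.953; final concentrate = 1172.7 kg/s.

1173 kg/s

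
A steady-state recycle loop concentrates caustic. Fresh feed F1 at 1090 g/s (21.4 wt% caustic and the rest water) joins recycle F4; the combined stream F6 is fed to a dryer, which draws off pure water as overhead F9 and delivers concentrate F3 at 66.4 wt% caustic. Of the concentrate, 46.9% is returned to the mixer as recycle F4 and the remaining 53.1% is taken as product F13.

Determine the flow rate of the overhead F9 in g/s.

Overall caustic balance (none leaves overhead): caustic in fresh feed = caustic in product, i.e. 1090×0.214 = (1−0.469)·F3·0.664.
F3 = 233.26/(0.664×0.531) = 661.57 g/s.
Recycle F4 = 0.469×661.57 = 310.28 g/s.
Combined feed F6 = 1090 + 310.28 = 1400.3 g/s.
Overhead F9 = F6 − F3 = 1400.3 − 661.57 = 738.7 g/s.

738.7 g/s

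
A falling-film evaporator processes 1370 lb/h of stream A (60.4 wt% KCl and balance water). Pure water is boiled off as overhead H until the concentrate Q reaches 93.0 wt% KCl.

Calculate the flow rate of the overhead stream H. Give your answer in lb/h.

480.2 lb/h

KCl is conserved: 1370×0.604 = 827.48 lb/h all reports to the concentrate.
Concentrate = 827.48/(target fraction) = 889.76 lb/h.
Overhead = 1370 − 889.76 = 480.24 lb/h.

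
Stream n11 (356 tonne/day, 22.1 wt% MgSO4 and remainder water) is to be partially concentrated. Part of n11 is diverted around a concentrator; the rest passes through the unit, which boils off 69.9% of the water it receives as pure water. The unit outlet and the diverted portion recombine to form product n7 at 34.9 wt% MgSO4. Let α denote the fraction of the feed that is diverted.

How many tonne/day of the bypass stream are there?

116.2 tonne/day

All 356×0.221 = 78.676 tonne/day of MgSO4 reaches n7, so n7 = 78.676/0.349 = 225.43 tonne/day and vapour = 130.57 tonne/day.
The evaporator receives (1−α)·356 of feed at 0.779 water and removes 0.699 of that water:
0.699×0.779×(1−α)×356 = 130.57
(1−α) = 130.57/193.85 = 0.6736;  α = 0.3264.
Bypass flow = 0.3264×356 = 116.22 tonne/day.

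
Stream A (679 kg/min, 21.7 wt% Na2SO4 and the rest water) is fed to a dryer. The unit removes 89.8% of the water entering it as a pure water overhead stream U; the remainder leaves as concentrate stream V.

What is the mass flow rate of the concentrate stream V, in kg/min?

water entering = 679×0.783 = 531.66 kg/min; overhead removed = 0.898×531.66 = 477.43 kg/min.
Concentrate = 679 − 477.43 = 201.57 kg/min.

201.6 kg/min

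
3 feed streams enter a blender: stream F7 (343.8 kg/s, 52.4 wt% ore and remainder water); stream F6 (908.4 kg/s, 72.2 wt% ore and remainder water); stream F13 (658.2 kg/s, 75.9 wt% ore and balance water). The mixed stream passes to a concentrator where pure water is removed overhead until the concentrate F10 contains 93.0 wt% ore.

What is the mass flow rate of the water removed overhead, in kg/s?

474.3 kg/s

ore entering = 343.8×0.524 + 908.4×0.722 + 658.2×0.759 = 1335.6 kg/s.
All ore reports to F10, so F10 = 1335.6/0.930 = 1436.1 kg/s.
Total feed = 1910.4 kg/s; overhead = 1910.4 − 1436.1 = 474.28 kg/s.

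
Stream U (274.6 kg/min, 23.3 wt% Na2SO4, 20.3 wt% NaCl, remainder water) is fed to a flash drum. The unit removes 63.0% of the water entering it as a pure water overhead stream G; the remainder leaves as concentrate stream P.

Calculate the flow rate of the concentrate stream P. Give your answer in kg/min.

water entering = 274.6×0.564 = 154.87 kg/min; overhead removed = 0.630×154.87 = 97.571 kg/min.
Concentrate = 274.6 − 97.571 = 177.03 kg/min.

177 kg/min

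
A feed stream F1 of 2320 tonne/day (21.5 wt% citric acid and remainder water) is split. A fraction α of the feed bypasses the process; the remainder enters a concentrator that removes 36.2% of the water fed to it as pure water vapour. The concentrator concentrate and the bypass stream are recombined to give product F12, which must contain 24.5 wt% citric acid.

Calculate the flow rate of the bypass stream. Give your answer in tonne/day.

1320 tonne/day

All 2320×0.215 = 498.8 tonne/day of citric acid reaches F12, so F12 = 498.8/0.245 = 2035.9 tonne/day and vapour = 284.08 tonne/day.
The evaporator receives (1−α)·2320 of feed at 0.785 water and removes 0.362 of that water:
0.362×0.785×(1−α)×2320 = 284.08
(1−α) = 284.08/659.27 = 0.4309;  α = 0.5691.
Bypass flow = 0.5691×2320 = 1320.3 tonne/day.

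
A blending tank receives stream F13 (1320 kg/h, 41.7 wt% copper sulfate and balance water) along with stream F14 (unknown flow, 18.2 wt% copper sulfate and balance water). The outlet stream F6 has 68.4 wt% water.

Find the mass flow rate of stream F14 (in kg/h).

994.9 kg/h

Let F14 be the unknown flow. Total out = 1320 + F14.
water balance: 769.56 + 0.818·F14 = 0.684·(1320 + F14)
(0.818 − 0.684)·F14 = 0.684×1320 − 769.56 = 133.32
F14 = 133.32 / 0.134 = 994.93 kg/h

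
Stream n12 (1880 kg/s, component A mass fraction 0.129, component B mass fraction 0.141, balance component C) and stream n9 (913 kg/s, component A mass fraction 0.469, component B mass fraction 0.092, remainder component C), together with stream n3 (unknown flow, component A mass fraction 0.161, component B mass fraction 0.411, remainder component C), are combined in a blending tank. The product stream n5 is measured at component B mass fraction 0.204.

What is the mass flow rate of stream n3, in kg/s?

1066 kg/s

Let n3 be the unknown flow. Total out = 2793 + n3.
component B balance: 349.08 + 0.411·n3 = 0.204·(2793 + n3)
(0.411 − 0.204)·n3 = 0.204×2793 − 349.08 = 220.7
n3 = 220.7 / 0.207 = 1066.2 kg/s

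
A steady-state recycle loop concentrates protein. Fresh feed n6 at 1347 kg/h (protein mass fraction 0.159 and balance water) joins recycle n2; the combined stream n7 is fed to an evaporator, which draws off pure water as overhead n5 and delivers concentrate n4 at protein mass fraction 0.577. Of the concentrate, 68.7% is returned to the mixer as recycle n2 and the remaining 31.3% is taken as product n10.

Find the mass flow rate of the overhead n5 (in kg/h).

Overall protein balance (none leaves overhead): protein in fresh feed = protein in product, i.e. 1347×0.159 = (1−0.687)·n4·0.577.
n4 = 214.17/(0.577×0.313) = 1185.9 kg/h.
Recycle n2 = 0.687×1185.9 = 814.71 kg/h.
Combined feed n7 = 1347 + 814.71 = 2161.7 kg/h.
Overhead n5 = n7 − n4 = 2161.7 − 1185.9 = 975.82 kg/h.

975.8 kg/h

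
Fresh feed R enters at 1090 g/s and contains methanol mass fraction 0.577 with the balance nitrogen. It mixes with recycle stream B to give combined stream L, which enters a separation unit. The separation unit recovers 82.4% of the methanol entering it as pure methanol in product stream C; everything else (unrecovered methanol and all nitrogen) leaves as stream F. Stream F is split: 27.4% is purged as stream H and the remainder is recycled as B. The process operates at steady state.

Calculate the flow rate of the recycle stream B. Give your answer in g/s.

nitrogen enters only via R and leaves only via the purge: 1090×0.423 = 0.274×(nitrogen in F), and the separation unit passes all nitrogen, so nitrogen in L = nitrogen in F = 1682.7 g/s.
methanol in L: m_A = 1090×0.577 + (1−0.274)·(1−0.824)·m_A, so m_A = 628.93/0.8722 = 721.06 g/s.
F = (1−0.824)×721.06 + 1682.7 = 1809.6 g/s.
Recycle B = (1−0.274)×1809.6 = 1313.8 g/s.

1314 g/s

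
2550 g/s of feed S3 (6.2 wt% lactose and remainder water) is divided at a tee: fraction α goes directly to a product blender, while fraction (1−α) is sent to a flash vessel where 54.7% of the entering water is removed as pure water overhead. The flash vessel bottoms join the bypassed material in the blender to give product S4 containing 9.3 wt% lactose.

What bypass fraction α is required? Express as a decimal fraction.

0.350

All 2550×0.062 = 158.1 g/s of lactose reaches S4, so S4 = 158.1/0.093 = 1700 g/s and vapour = 850 g/s.
The evaporator receives (1−α)·2550 of feed at 0.938 water and removes 0.547 of that water:
0.547×0.938×(1−α)×2550 = 850
(1−α) = 850/1308.4 = 0.6497;  α = 0.3503.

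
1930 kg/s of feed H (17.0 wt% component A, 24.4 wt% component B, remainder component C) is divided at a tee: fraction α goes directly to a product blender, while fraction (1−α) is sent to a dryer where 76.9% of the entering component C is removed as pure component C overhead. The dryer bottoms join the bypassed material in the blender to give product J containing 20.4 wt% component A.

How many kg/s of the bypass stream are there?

All 1930×0.170 = 328.1 kg/s of component A reaches J, so J = 328.1/0.204 = 1608.3 kg/s and vapour = 321.67 kg/s.
The evaporator receives (1−α)·1930 of feed at 0.586 component C and removes 0.769 of that component C:
0.769×0.586×(1−α)×1930 = 321.67
(1−α) = 321.67/869.72 = 0.3698;  α = 0.6302.
Bypass flow = 0.6302×1930 = 1216.2 kg/s.

1216 kg/s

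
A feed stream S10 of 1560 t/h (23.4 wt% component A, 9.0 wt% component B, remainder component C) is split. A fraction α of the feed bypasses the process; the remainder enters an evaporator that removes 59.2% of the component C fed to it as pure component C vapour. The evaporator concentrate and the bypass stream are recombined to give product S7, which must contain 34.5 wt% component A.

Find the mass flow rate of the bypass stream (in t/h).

All 1560×0.234 = 365.04 t/h of component A reaches S7, so S7 = 365.04/0.345 = 1058.1 t/h and vapour = 501.91 t/h.
The evaporator receives (1−α)·1560 of feed at 0.676 component C and removes 0.592 of that component C:
0.592×0.676×(1−α)×1560 = 501.91
(1−α) = 501.91/624.3 = 0.8040;  α = 0.1960.
Bypass flow = 0.1960×1560 = 305.82 t/h.

305.8 t/h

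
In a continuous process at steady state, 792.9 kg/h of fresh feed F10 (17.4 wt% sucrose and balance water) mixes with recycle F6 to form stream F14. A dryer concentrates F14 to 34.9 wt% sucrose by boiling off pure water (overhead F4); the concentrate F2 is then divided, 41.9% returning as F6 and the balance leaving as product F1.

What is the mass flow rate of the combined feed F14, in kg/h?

Overall sucrose balance (none leaves overhead): sucrose in fresh feed = sucrose in product, i.e. 792.9×0.174 = (1−0.419)·F2·0.349.
F2 = 137.96/(0.349×0.581) = 680.4 kg/h.
Recycle F6 = 0.419×680.4 = 285.09 kg/h.
Combined feed F14 = 792.9 + 285.09 = 1078 kg/h.

1078 kg/h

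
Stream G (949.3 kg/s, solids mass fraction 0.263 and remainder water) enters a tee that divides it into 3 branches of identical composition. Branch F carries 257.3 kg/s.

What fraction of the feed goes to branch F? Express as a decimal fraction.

Fraction to F = 257.3/949.3 = 0.2710.

0.271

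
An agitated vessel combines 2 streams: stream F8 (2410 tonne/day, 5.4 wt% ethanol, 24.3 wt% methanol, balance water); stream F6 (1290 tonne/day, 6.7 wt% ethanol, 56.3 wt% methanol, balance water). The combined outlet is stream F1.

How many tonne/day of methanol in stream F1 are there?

1312 tonne/day

methanol out = methanol in = 2410×0.243 + 1290×0.563 = 1311.9 tonne/day.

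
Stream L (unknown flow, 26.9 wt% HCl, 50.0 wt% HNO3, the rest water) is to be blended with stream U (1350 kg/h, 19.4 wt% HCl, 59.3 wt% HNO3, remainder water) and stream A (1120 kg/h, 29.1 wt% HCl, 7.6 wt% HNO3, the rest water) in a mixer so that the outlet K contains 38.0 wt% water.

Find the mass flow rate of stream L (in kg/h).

388.7 kg/h

Let L be the unknown flow. Total out = 2470 + L.
water balance: 996.51 + 0.231·L = 0.380·(2470 + L)
(0.231 − 0.380)·L = 0.380×2470 − 996.51 = -57.91
L = -57.91 / -0.149 = 388.66 kg/h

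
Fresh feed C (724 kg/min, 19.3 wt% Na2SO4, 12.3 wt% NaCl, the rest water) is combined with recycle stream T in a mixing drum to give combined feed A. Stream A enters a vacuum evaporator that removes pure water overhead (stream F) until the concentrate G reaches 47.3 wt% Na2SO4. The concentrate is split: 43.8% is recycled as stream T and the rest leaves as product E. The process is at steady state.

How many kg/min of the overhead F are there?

Overall Na2SO4 balance (none leaves overhead): Na2SO4 in fresh feed = Na2SO4 in product, i.e. 724×0.193 = (1−0.438)·G·0.473.
G = 139.73/(0.473×0.562) = 525.65 kg/min.
Recycle T = 0.438×525.65 = 230.24 kg/min.
Combined feed A = 724 + 230.24 = 954.24 kg/min.
Overhead F = A − G = 954.24 − 525.65 = 428.58 kg/min.

428.6 kg/min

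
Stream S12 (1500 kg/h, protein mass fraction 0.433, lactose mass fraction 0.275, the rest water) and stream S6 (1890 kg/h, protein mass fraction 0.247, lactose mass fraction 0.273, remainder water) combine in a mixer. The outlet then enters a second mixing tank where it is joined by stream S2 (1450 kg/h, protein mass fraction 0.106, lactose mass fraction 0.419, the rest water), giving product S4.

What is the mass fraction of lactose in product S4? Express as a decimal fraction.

0.317

Overall, product flow = 4840 kg/h.
lactose in = 1500×0.275 + 1890×0.273 + 1450×0.419 = 1536 kg/h.
lactose fraction in S4 = 0.317.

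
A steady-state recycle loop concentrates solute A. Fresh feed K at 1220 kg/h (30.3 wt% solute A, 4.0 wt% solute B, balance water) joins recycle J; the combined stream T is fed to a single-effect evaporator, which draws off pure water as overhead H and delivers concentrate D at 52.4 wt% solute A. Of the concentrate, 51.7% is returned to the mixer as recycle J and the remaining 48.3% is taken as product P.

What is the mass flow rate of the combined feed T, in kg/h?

Overall solute A balance (none leaves overhead): solute A in fresh feed = solute A in product, i.e. 1220×0.303 = (1−0.517)·D·0.524.
D = 369.66/(0.524×0.483) = 1460.6 kg/h.
Recycle J = 0.517×1460.6 = 755.12 kg/h.
Combined feed T = 1220 + 755.12 = 1975.1 kg/h.

1975 kg/h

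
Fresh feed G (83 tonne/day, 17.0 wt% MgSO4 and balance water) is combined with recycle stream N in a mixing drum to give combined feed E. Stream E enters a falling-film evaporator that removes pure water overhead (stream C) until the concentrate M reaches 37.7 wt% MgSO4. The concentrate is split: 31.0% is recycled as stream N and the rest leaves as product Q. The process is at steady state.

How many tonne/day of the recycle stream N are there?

16.82 tonne/day

Overall MgSO4 balance (none leaves overhead): MgSO4 in fresh feed = MgSO4 in product, i.e. 83×0.170 = (1−0.310)·M·0.377.
M = 14.11/(0.377×0.690) = 54.242 tonne/day.
Recycle N = 0.310×54.242 = 16.815 tonne/day.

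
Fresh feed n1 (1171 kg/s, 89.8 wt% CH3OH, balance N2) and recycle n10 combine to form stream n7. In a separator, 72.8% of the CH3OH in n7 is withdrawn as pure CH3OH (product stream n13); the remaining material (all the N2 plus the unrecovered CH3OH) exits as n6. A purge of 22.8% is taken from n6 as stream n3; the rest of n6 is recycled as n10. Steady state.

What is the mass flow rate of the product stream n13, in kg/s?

CH3OH in n7: m_A = 1171×0.898 + (1−0.228)·(1−0.728)·m_A, so m_A = 1051.6/0.7900 = 1331.1 kg/s.
Product n13 = 0.728×1331.1 = 969.01 kg/s.

969 kg/s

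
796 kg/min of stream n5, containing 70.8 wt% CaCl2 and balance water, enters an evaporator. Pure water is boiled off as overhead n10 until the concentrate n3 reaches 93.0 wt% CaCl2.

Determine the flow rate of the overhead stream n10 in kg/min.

CaCl2 is conserved: 796×0.708 = 563.57 kg/min all reports to the concentrate.
Concentrate = 563.57/(target fraction) = 605.99 kg/min.
Overhead = 796 − 605.99 = 190.01 kg/min.

190 kg/min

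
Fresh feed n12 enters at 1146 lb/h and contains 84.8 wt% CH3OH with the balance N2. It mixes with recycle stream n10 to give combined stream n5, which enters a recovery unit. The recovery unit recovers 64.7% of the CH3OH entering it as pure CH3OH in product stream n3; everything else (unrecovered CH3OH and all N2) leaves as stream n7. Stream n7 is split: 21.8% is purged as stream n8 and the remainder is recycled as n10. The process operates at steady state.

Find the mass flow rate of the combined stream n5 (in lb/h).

2141 lb/h

N2 enters only via n12 and leaves only via the purge: 1146×0.152 = 0.218×(N2 in n7), and the recovery unit passes all N2, so N2 in n5 = N2 in n7 = 799.05 lb/h.
CH3OH in n5: m_A = 1146×0.848 + (1−0.218)·(1−0.647)·m_A, so m_A = 971.81/0.7240 = 1342.4 lb/h.
n5 = 1342.4 + 799.05 = 2141.4 lb/h.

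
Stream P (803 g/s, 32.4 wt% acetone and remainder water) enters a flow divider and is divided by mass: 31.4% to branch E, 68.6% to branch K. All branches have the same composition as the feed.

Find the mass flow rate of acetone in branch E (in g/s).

81.69 g/s

Branch E total = 0.314×803 = 252.14 g/s.
acetone in E = 0.324×252.14 = 81.694 g/s.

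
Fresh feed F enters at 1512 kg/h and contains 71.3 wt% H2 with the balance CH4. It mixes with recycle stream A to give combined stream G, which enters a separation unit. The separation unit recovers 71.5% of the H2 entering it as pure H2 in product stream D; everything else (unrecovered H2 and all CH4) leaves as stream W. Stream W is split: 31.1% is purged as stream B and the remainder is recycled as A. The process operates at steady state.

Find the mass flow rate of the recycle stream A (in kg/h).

1225 kg/h

CH4 enters only via F and leaves only via the purge: 1512×0.287 = 0.311×(CH4 in W), and the separation unit passes all CH4, so CH4 in G = CH4 in W = 1395.3 kg/h.
H2 in G: m_A = 1512×0.713 + (1−0.311)·(1−0.715)·m_A, so m_A = 1078.1/0.8036 = 1341.5 kg/h.
W = (1−0.715)×1341.5 + 1395.3 = 1777.6 kg/h.
Recycle A = (1−0.311)×1777.6 = 1224.8 kg/h.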